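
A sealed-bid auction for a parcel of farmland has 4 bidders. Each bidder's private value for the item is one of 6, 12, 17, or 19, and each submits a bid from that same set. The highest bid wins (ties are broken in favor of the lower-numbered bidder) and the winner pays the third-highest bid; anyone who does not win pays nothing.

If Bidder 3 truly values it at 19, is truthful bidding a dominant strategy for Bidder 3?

Check each profile of the others' bids and compare truth against every alternative bid.
Others bid (6, 6, 19): truth gives 13, best alternative gives 0.
Others bid (6, 17, 6): truth gives 13, best alternative gives 0.
Others bid (17, 6, 6): truth gives 13, best alternative gives 0.
Others bid (6, 12, 19): truth gives 7, best alternative gives 0.
Others bid (6, 17, 12): truth gives 7, best alternative gives 0.
Others bid (12, 6, 19): truth gives 7, best alternative gives 0.
(Remaining 58 profiles checked similarly; truth is weakly best in each.)
In every case the truthful bid is at least as good as any alternative, so it is a dominant strategy.

Yes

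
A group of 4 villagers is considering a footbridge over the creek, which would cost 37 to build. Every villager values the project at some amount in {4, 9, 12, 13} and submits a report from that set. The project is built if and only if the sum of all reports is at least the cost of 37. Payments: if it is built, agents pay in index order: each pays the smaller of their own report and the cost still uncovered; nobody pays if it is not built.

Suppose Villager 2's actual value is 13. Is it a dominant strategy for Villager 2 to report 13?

No

Consider the case where Villager 1 reports 4, Villager 3 reports 9 and Villager 4 reports 12.
Truthful report 13: project built, pays 13, utility 13 - 13 = 0.
Report 12 instead: project built, pays 12, utility 13 - 12 = 1.
Since 1 > 0, reporting 12 is strictly better here, so truthful reporting is not dominant.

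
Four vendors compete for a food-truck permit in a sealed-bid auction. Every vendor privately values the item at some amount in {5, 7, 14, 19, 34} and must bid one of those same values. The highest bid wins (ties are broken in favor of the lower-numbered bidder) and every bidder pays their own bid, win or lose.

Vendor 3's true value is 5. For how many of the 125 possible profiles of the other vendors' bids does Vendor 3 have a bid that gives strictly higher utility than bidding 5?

Others bid (5, 5, 5): truth gives -5; bid 7 gives -2 > -5. Violating.
Others bid (5, 5, 7): truth gives -5; bid 7 gives -2 > -5. Violating.
Others bid (5, 5, 14): truth gives -5; no alternative beats it.
Others bid (5, 5, 19): truth gives -5; no alternative beats it.
(Checking all 125 profiles: 2 have a profitable deviation, 123 do not.)

2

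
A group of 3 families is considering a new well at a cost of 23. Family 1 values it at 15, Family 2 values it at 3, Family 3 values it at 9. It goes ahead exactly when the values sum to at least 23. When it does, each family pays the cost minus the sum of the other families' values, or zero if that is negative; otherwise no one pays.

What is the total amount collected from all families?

Total value 27 ≥ cost 23, so it is built.
Family 1: others sum to 12; max(0, 23 - 12) = 11.
Family 2: others sum to 24; max(0, 23 - 24) = 0.
Family 3: others sum to 18; max(0, 23 - 18) = 5.
Total collected = 11 + 0 + 5 = 16.

16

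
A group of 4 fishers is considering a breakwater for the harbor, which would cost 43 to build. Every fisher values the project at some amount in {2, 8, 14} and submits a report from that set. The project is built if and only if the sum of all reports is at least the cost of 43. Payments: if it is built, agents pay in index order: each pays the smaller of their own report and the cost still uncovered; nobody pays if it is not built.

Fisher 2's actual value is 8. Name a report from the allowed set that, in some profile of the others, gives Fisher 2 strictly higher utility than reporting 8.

Suppose Fisher 1 reports 14, Fisher 3 reports 14 and Fisher 4 reports 14.
Report 8: project built, pays 8, utility 8 - 8 = 0.
Report 2: project built, pays 2, utility 8 - 2 = 6.
So reporting 2 beats truth here (6 > 0).

2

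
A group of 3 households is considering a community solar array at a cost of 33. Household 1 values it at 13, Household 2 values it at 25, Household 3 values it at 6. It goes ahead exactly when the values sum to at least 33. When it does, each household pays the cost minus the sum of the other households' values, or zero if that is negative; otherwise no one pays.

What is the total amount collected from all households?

16

Total value 44 ≥ cost 33, so it is built.
Household 1: others sum to 31; max(0, 33 - 31) = 2.
Household 2: others sum to 19; max(0, 33 - 19) = 14.
Household 3: others sum to 38; max(0, 33 - 38) = 0.
Total collected = 2 + 14 + 0 = 16.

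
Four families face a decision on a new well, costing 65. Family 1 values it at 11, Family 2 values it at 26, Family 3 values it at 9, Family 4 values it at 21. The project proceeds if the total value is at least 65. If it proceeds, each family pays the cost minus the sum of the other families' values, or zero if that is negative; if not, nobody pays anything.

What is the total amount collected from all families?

Total value 67 ≥ cost 65, so it is built.
Family 1: others sum to 56; max(0, 65 - 56) = 9.
Family 2: others sum to 41; max(0, 65 - 41) = 24.
Family 3: others sum to 58; max(0, 65 - 58) = 7.
Family 4: others sum to 46; max(0, 65 - 46) = 19.
Total collected = 9 + 24 + 7 + 19 = 59.

59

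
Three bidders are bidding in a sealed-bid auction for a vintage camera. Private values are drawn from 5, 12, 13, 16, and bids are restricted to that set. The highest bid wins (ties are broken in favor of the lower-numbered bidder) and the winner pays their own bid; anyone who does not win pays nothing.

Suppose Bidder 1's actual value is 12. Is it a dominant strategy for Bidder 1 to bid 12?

Consider the case where Bidder 2 bids 5 and Bidder 3 bids 5.
Truthful bid 12: wins, pays 12, utility 12 - 12 = 0.
Bid 5 instead: wins, pays 5, utility 12 - 5 = 7.
Since 7 > 0, bidding 5 is strictly better here, so truthful bidding is not dominant.

No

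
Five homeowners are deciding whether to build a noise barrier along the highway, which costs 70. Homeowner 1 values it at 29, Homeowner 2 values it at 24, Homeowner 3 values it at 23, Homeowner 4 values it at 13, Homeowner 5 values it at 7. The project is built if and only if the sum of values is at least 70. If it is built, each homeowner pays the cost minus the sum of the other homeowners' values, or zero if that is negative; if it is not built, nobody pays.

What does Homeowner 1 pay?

3

Total value 96 ≥ cost 70, so the project is built.
The other homeowners' values sum to 67.
Cost minus that sum is 70 - 67 = 3.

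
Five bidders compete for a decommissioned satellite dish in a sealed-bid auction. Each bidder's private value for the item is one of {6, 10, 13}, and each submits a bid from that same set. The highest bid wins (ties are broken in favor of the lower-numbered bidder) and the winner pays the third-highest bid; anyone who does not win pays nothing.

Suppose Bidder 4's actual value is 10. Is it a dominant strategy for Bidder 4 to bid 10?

No

Consider the case where Bidder 1 bids 6, Bidder 2 bids 6, Bidder 3 bids 6 and Bidder 5 bids 13.
Truthful bid 10: loses, pays 0, utility 0.
Bid 13 instead: wins, pays 6, utility 10 - 6 = 4.
Since 4 > 0, bidding 13 is strictly better here, so truthful bidding is not dominant.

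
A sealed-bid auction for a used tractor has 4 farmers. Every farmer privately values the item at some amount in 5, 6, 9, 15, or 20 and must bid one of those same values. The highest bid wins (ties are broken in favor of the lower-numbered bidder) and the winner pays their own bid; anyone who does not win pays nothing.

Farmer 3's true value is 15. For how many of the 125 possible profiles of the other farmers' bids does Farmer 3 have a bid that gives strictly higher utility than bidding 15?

12

Others bid (5, 5, 5): truth gives 0; bid 6 gives 9 > 0. Violating.
Others bid (5, 5, 6): truth gives 0; bid 6 gives 9 > 0. Violating.
Others bid (5, 5, 9): truth gives 0; bid 9 gives 6 > 0. Violating.
Others bid (5, 6, 5): truth gives 0; bid 9 gives 6 > 0. Violating.
Others bid (5, 5, 15): truth gives 0; no alternative beats it.
Others bid (5, 5, 20): truth gives 0; no alternative beats it.
(Checking all 125 profiles: 12 have a profitable deviation, 113 do not.)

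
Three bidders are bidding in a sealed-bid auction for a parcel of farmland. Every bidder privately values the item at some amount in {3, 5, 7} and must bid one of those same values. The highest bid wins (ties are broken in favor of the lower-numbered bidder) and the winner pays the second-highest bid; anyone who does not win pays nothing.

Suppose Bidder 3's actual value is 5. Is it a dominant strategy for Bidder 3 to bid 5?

Yes

Check each profile of the others' bids and compare truth against every alternative bid.
Others bid (3, 3): truth gives 2, best alternative gives 2.
Others bid (3, 5): truth gives 0, best alternative gives 0.
Others bid (3, 7): truth gives 0, best alternative gives 0.
Others bid (5, 3): truth gives 0, best alternative gives 0.
Others bid (5, 5): truth gives 0, best alternative gives 0.
Others bid (5, 7): truth gives 0, best alternative gives 0.
(Remaining 3 profiles checked similarly; truth is weakly best in each.)
In every case the truthful bid is at least as good as any alternative, so it is a dominant strategy.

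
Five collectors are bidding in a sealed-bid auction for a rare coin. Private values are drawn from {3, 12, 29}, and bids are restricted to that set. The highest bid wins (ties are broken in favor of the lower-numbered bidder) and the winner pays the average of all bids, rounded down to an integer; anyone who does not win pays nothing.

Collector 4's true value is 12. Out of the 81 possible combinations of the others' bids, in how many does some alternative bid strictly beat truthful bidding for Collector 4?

Others bid (3, 3, 12, 3): truth gives 0; bid 29 gives 2 > 0. Violating.
Others bid (3, 3, 12, 12): truth gives 0; bid 29 gives 1 > 0. Violating.
Others bid (3, 12, 3, 3): truth gives 0; bid 29 gives 2 > 0. Violating.
Others bid (3, 12, 3, 12): truth gives 0; bid 29 gives 1 > 0. Violating.
Others bid (3, 3, 3, 3): truth gives 8; no alternative beats it.
Others bid (3, 3, 3, 12): truth gives 6; no alternative beats it.
(Checking all 81 profiles: 9 have a profitable deviation, 72 do not.)

9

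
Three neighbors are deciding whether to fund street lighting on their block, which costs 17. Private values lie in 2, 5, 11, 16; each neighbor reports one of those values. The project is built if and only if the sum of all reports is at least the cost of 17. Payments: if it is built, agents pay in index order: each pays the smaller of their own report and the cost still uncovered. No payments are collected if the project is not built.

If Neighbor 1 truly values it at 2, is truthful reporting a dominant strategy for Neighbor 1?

Check each profile of the others' reports and compare truth against every alternative report.
Others report (2, 11): truth gives 0, best alternative gives -3.
Others report (2, 16): truth gives 0, best alternative gives -3.
Others report (5, 11): truth gives 0, best alternative gives -3.
Others report (5, 16): truth gives 0, best alternative gives -3.
Others report (11, 2): truth gives 0, best alternative gives -3.
Others report (11, 5): truth gives 0, best alternative gives -3.
(Remaining 10 profiles checked similarly; truth is weakly best in each.)
In every case the truthful report is at least as good as any alternative, so it is a dominant strategy.

Yes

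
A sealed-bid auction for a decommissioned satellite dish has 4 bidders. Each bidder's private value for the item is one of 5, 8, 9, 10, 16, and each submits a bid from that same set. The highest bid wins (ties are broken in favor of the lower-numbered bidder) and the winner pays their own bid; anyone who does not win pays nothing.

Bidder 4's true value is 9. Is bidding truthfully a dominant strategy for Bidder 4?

No

Consider the case where Bidder 1 bids 5, Bidder 2 bids 5 and Bidder 3 bids 5.
Truthful bid 9: wins, pays 9, utility 9 - 9 = 0.
Bid 8 instead: wins, pays 8, utility 9 - 8 = 1.
Since 1 > 0, bidding 8 is strictly better here, so truthful bidding is not dominant.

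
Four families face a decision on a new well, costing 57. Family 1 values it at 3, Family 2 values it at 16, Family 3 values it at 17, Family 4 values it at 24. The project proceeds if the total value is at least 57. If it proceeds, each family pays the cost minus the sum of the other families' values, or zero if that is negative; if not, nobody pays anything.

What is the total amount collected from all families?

48

Total value 60 ≥ cost 57, so it is built.
Family 1: others sum to 57; max(0, 57 - 57) = 0.
Family 2: others sum to 44; max(0, 57 - 44) = 13.
Family 3: others sum to 43; max(0, 57 - 43) = 14.
Family 4: others sum to 36; max(0, 57 - 36) = 21.
Total collected = 0 + 13 + 14 + 21 = 48.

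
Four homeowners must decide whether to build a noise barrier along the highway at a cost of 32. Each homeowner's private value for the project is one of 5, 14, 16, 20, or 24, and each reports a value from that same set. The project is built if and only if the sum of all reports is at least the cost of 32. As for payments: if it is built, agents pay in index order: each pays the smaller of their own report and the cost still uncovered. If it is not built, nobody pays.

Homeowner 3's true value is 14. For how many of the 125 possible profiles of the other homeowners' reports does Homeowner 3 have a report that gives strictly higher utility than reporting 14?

Others report (5, 5, 20): truth gives 0; report 5 gives 9 > 0. Violating.
Others report (5, 5, 24): truth gives 0; report 5 gives 9 > 0. Violating.
Others report (5, 14, 14): truth gives 1; report 5 gives 9 > 1. Violating.
Others report (5, 14, 16): truth gives 1; report 5 gives 9 > 1. Violating.
Others report (5, 5, 5): truth gives 0; no alternative beats it.
Others report (5, 5, 14): truth gives 0; no alternative beats it.
(Checking all 125 profiles: 28 have a profitable deviation, 97 do not.)

28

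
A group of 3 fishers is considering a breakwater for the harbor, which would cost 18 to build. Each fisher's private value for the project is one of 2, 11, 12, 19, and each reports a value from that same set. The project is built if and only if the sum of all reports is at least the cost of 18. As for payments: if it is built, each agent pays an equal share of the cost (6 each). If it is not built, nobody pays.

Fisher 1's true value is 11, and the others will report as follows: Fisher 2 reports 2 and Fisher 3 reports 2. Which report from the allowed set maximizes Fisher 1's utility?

19

Report 2: project not built, utility 0.
Report 11: project not built, utility 0.
Report 12: project not built, utility 0.
Report 19: project built, pays 6, utility 11 - 6 = 5.
The best choice is 19 with utility 5.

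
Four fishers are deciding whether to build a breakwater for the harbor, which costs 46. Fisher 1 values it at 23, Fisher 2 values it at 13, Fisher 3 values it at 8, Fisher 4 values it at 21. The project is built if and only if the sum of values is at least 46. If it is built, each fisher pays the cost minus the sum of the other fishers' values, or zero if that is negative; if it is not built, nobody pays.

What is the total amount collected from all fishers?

6

Total value 65 ≥ cost 46, so it is built.
Fisher 1: others sum to 42; max(0, 46 - 42) = 4.
Fisher 2: others sum to 52; max(0, 46 - 52) = 0.
Fisher 3: others sum to 57; max(0, 46 - 57) = 0.
Fisher 4: others sum to 44; max(0, 46 - 44) = 2.
Total collected = 4 + 0 + 0 + 2 = 6.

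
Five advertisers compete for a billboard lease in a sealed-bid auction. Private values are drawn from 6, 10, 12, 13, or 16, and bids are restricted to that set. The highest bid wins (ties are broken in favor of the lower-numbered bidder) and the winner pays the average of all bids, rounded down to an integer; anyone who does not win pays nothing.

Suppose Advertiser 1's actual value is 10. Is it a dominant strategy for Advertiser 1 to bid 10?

Consider the case where Advertiser 2 bids 6, Advertiser 3 bids 6, Advertiser 4 bids 6 and Advertiser 5 bids 12.
Truthful bid 10: loses, pays 0, utility 0.
Bid 12 instead: wins, pays 8, utility 10 - 8 = 2.
Since 2 > 0, bidding 12 is strictly better here, so truthful bidding is not dominant.

No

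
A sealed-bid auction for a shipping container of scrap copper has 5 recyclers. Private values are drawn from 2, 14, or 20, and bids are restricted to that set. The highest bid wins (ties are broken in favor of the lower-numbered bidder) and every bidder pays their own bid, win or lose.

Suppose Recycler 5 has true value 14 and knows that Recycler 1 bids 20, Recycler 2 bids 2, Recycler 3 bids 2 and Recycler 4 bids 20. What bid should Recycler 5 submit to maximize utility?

2

Bid 2: loses but pays 2, utility -2.
Bid 14: loses but pays 14, utility -14.
Bid 20: loses but pays 20, utility -20.
The best choice is 2 with utility -2.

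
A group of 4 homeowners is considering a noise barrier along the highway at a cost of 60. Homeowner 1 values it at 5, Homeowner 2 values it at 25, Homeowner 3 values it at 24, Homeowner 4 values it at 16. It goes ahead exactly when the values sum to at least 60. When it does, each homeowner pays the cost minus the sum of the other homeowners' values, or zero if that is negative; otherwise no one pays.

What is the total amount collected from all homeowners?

Total value 70 ≥ cost 60, so it is built.
Homeowner 1: others sum to 65; max(0, 60 - 65) = 0.
Homeowner 2: others sum to 45; max(0, 60 - 45) = 15.
Homeowner 3: others sum to 46; max(0, 60 - 46) = 14.
Homeowner 4: others sum to 54; max(0, 60 - 54) = 6.
Total collected = 0 + 15 + 14 + 6 = 35.

35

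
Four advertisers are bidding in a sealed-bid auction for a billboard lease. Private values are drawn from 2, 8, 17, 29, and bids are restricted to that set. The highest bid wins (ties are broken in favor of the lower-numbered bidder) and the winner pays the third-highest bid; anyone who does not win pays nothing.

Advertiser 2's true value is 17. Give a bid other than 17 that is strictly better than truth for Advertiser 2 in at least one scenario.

Suppose Advertiser 1 bids 2, Advertiser 3 bids 2 and Advertiser 4 bids 29.
Bid 17: loses, pays 0, utility 0.
Bid 29: wins, pays 2, utility 17 - 2 = 15.
So bidding 29 beats truth here (15 > 0).

29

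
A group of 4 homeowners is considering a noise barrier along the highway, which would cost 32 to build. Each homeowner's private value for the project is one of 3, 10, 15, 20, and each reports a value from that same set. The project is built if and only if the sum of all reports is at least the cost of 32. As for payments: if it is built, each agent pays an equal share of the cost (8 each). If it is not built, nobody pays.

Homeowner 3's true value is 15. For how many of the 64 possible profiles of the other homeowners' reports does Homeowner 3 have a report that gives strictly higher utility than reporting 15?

Others report (3, 3, 10): truth gives 0; report 20 gives 7 > 0. Violating.
Others report (3, 10, 3): truth gives 0; report 20 gives 7 > 0. Violating.
Others report (10, 3, 3): truth gives 0; report 20 gives 7 > 0. Violating.
Others report (3, 3, 3): truth gives 0; no alternative beats it.
Others report (3, 3, 15): truth gives 7; no alternative beats it.
(Checking all 64 profiles: 3 have a profitable deviation, 61 do not.)

3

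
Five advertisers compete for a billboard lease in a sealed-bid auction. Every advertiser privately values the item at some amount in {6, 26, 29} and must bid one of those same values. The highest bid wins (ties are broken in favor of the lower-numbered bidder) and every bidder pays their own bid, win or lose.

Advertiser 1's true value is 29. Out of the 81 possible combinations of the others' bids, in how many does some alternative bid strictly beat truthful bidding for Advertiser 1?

Others bid (6, 6, 6, 6): truth gives 0; bid 6 gives 23 > 0. Violating.
Others bid (6, 6, 6, 26): truth gives 0; bid 26 gives 3 > 0. Violating.
Others bid (6, 6, 26, 6): truth gives 0; bid 26 gives 3 > 0. Violating.
Others bid (6, 6, 26, 26): truth gives 0; bid 26 gives 3 > 0. Violating.
Others bid (6, 6, 6, 29): truth gives 0; no alternative beats it.
Others bid (6, 6, 26, 29): truth gives 0; no alternative beats it.
(Checking all 81 profiles: 16 have a profitable deviation, 65 do not.)

16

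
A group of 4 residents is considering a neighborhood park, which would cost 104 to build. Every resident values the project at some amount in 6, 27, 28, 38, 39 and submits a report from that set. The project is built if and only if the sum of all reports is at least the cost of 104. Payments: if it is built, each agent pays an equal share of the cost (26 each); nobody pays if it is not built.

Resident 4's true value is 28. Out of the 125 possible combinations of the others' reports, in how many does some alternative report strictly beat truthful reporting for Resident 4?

24

Others report (6, 27, 38): truth gives 0; report 38 gives 2 > 0. Violating.
Others report (6, 27, 39): truth gives 0; report 38 gives 2 > 0. Violating.
Others report (6, 28, 38): truth gives 0; report 38 gives 2 > 0. Violating.
Others report (6, 28, 39): truth gives 0; report 38 gives 2 > 0. Violating.
Others report (6, 6, 6): truth gives 0; no alternative beats it.
Others report (6, 6, 27): truth gives 0; no alternative beats it.
(Checking all 125 profiles: 24 have a profitable deviation, 101 do not.)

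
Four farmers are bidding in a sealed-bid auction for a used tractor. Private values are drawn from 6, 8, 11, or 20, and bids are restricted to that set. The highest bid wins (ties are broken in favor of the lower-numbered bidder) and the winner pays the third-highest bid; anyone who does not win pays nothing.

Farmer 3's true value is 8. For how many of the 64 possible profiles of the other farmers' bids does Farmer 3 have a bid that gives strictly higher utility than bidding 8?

Others bid (6, 6, 11): truth gives 0; bid 11 gives 2 > 0. Violating.
Others bid (6, 6, 20): truth gives 0; bid 20 gives 2 > 0. Violating.
Others bid (6, 8, 6): truth gives 0; bid 11 gives 2 > 0. Violating.
Others bid (6, 11, 6): truth gives 0; bid 20 gives 2 > 0. Violating.
Others bid (6, 6, 6): truth gives 2; no alternative beats it.
Others bid (6, 6, 8): truth gives 2; no alternative beats it.
(Checking all 64 profiles: 6 have a profitable deviation, 58 do not.)

6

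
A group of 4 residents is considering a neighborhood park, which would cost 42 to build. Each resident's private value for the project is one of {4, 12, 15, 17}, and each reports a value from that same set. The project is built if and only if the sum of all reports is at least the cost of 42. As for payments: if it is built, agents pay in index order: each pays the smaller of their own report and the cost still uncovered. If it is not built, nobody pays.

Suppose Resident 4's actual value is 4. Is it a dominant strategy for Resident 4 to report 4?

Yes

Check each profile of the others' reports and compare truth against every alternative report.
Others report (4, 12, 15): truth gives 0, best alternative gives -7.
Others report (4, 15, 12): truth gives 0, best alternative gives -7.
Others report (12, 4, 15): truth gives 0, best alternative gives -7.
Others report (12, 15, 4): truth gives 0, best alternative gives -7.
Others report (15, 4, 12): truth gives 0, best alternative gives -7.
Others report (15, 12, 4): truth gives 0, best alternative gives -7.
(Remaining 58 profiles checked similarly; truth is weakly best in each.)
In every case the truthful report is at least as good as any alternative, so it is a dominant strategy.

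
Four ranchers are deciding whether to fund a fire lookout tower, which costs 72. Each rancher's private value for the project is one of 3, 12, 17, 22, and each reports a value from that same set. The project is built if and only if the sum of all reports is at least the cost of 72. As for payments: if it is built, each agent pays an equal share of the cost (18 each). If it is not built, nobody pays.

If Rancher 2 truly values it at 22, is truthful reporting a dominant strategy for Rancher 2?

Yes

Check each profile of the others' reports and compare truth against every alternative report.
Others report (12, 17, 22): truth gives 4, best alternative gives 0.
Others report (12, 22, 17): truth gives 4, best alternative gives 0.
Others report (17, 12, 22): truth gives 4, best alternative gives 0.
Others report (17, 17, 17): truth gives 4, best alternative gives 0.
Others report (17, 22, 12): truth gives 4, best alternative gives 0.
Others report (22, 12, 17): truth gives 4, best alternative gives 0.
(Remaining 58 profiles checked similarly; truth is weakly best in each.)
In every case the truthful report is at least as good as any alternative, so it is a dominant strategy.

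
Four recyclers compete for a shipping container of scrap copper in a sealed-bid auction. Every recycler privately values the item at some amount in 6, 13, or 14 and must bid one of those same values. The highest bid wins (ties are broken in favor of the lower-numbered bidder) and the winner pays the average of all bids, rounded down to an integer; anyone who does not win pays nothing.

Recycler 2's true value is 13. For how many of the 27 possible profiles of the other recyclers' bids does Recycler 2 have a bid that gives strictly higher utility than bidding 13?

Others bid (6, 6, 14): truth gives 0; bid 14 gives 3 > 0. Violating.
Others bid (6, 13, 14): truth gives 0; bid 14 gives 2 > 0. Violating.
Others bid (6, 14, 6): truth gives 0; bid 14 gives 3 > 0. Violating.
Others bid (6, 14, 13): truth gives 0; bid 14 gives 2 > 0. Violating.
Others bid (6, 6, 6): truth gives 6; no alternative beats it.
Others bid (6, 6, 13): truth gives 4; no alternative beats it.
(Checking all 27 profiles: 10 have a profitable deviation, 17 do not.)

10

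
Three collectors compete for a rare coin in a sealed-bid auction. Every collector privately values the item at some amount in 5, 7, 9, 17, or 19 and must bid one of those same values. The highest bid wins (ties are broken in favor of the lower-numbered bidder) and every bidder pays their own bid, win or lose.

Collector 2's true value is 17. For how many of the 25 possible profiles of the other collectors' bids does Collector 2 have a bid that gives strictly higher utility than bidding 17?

19

Others bid (5, 5): truth gives 0; bid 7 gives 10 > 0. Violating.
Others bid (5, 7): truth gives 0; bid 7 gives 10 > 0. Violating.
Others bid (5, 9): truth gives 0; bid 9 gives 8 > 0. Violating.
Others bid (5, 19): truth gives -17; bid 19 gives -2 > -17. Violating.
Others bid (5, 17): truth gives 0; no alternative beats it.
Others bid (7, 17): truth gives 0; no alternative beats it.
(Checking all 25 profiles: 19 have a profitable deviation, 6 do not.)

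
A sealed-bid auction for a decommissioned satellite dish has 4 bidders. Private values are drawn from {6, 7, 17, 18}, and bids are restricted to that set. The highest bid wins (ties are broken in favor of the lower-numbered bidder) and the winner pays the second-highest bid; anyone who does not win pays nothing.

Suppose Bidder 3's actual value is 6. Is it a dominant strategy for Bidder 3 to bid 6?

Yes

Check each profile of the others' bids and compare truth against every alternative bid.
Others bid (6, 6, 7): truth gives 0, best alternative gives -1.
Others bid (6, 6, 6): truth gives 0, best alternative gives 0.
Others bid (6, 6, 17): truth gives 0, best alternative gives 0.
Others bid (6, 6, 18): truth gives 0, best alternative gives 0.
Others bid (6, 7, 6): truth gives 0, best alternative gives 0.
Others bid (6, 7, 7): truth gives 0, best alternative gives 0.
(Remaining 58 profiles checked similarly; truth is weakly best in each.)
In every case the truthful bid is at least as good as any alternative, so it is a dominant strategy.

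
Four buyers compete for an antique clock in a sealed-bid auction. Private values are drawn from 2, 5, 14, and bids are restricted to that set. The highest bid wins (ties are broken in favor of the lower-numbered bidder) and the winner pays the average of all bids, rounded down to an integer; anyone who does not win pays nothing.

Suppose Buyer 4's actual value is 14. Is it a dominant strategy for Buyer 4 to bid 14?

No

Consider the case where Buyer 1 bids 2, Buyer 2 bids 2 and Buyer 3 bids 2.
Truthful bid 14: wins, pays 5, utility 14 - 5 = 9.
Bid 5 instead: wins, pays 2, utility 14 - 2 = 12.
Since 12 > 9, bidding 5 is strictly better here, so truthful bidding is not dominant.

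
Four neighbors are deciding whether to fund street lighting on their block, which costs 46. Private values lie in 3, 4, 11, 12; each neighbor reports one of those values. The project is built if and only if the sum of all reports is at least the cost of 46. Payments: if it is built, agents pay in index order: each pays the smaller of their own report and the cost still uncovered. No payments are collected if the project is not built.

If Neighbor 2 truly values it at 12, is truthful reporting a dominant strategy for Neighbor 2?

Consider the case where Neighbor 1 reports 11, Neighbor 3 reports 12 and Neighbor 4 reports 12.
Truthful report 12: project built, pays 12, utility 12 - 12 = 0.
Report 11 instead: project built, pays 11, utility 12 - 11 = 1.
Since 1 > 0, reporting 11 is strictly better here, so truthful reporting is not dominant.

No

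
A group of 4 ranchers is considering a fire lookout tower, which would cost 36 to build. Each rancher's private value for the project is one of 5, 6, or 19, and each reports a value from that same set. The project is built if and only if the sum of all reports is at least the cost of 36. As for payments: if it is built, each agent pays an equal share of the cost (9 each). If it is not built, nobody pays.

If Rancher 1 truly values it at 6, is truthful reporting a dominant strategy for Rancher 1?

Consider the case where Rancher 2 reports 5, Rancher 3 reports 6 and Rancher 4 reports 19.
Truthful report 6: project built, pays 9, utility 6 - 9 = -3.
Report 5 instead: project not built, utility 0.
Since 0 > -3, reporting 5 is strictly better here, so truthful reporting is not dominant.

No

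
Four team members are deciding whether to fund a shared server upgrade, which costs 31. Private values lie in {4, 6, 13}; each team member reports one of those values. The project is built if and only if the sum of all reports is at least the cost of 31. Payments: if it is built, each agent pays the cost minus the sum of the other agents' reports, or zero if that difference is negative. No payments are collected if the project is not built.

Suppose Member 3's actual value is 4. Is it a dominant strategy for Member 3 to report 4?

Yes

Check each profile of the others' reports and compare truth against every alternative report.
Others report (6, 6, 13): truth gives 0, best alternative gives -2.
Others report (6, 13, 6): truth gives 0, best alternative gives -2.
Others report (13, 6, 6): truth gives 0, best alternative gives -2.
Others report (6, 13, 13): truth gives 4, best alternative gives 4.
Others report (13, 6, 13): truth gives 4, best alternative gives 4.
Others report (13, 13, 6): truth gives 4, best alternative gives 4.
(Remaining 21 profiles checked similarly; truth is weakly best in each.)
In every case the truthful report is at least as good as any alternative, so it is a dominant strategy.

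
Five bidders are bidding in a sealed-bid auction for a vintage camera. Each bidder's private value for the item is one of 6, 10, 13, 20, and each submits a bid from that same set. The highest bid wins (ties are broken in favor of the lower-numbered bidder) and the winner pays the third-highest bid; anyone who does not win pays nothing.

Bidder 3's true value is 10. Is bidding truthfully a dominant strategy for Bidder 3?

No

Consider the case where Bidder 1 bids 6, Bidder 2 bids 6, Bidder 4 bids 6 and Bidder 5 bids 13.
Truthful bid 10: loses, pays 0, utility 0.
Bid 13 instead: wins, pays 6, utility 10 - 6 = 4.
Since 4 > 0, bidding 13 is strictly better here, so truthful bidding is not dominant.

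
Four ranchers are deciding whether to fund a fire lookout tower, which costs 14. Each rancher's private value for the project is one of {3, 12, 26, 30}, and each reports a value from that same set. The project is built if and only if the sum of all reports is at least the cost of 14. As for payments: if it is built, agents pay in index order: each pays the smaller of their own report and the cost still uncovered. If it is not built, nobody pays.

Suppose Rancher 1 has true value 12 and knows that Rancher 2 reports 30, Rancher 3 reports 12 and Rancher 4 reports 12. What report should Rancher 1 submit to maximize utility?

Report 3: project built, pays 3, utility 12 - 3 = 9.
Report 12: project built, pays 12, utility 12 - 12 = 0.
Report 26: project built, pays 14, utility 12 - 14 = -2.
Report 30: project built, pays 14, utility 12 - 14 = -2.
The best choice is 3 with utility 9.

3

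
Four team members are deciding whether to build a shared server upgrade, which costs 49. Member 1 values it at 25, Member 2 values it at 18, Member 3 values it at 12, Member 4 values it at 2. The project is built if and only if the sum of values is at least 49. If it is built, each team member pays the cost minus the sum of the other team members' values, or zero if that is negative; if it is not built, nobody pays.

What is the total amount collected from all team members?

Total value 57 ≥ cost 49, so it is built.
Member 1: others sum to 32; max(0, 49 - 32) = 17.
Member 2: others sum to 39; max(0, 49 - 39) = 10.
Member 3: others sum to 45; max(0, 49 - 45) = 4.
Member 4: others sum to 55; max(0, 49 - 55) = 0.
Total collected = 17 + 10 + 4 + 0 = 31.

31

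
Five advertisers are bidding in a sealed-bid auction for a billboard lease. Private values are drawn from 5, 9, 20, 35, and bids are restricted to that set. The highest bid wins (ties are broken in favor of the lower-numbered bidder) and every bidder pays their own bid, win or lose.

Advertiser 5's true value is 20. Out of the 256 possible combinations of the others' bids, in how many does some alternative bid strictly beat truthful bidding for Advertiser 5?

Others bid (5, 5, 5, 5): truth gives 0; bid 9 gives 11 > 0. Violating.
Others bid (5, 5, 5, 20): truth gives -20; bid 5 gives -5 > -20. Violating.
Others bid (5, 5, 5, 35): truth gives -20; bid 5 gives -5 > -20. Violating.
Others bid (5, 5, 9, 20): truth gives -20; bid 5 gives -5 > -20. Violating.
Others bid (5, 5, 5, 9): truth gives 0; no alternative beats it.
Others bid (5, 5, 9, 5): truth gives 0; no alternative beats it.
(Checking all 256 profiles: 241 have a profitable deviation, 15 do not.)

241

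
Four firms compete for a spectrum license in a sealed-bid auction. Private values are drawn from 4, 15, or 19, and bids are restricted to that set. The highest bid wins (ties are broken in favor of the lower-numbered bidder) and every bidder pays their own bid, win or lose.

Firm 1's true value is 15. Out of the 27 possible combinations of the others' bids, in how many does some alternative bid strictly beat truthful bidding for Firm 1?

Others bid (4, 4, 4): truth gives 0; bid 4 gives 11 > 0. Violating.
Others bid (4, 4, 19): truth gives -15; bid 4 gives -4 > -15. Violating.
Others bid (4, 15, 19): truth gives -15; bid 4 gives -4 > -15. Violating.
Others bid (4, 19, 4): truth gives -15; bid 4 gives -4 > -15. Violating.
Others bid (4, 4, 15): truth gives 0; no alternative beats it.
Others bid (4, 15, 4): truth gives 0; no alternative beats it.
(Checking all 27 profiles: 20 have a profitable deviation, 7 do not.)

20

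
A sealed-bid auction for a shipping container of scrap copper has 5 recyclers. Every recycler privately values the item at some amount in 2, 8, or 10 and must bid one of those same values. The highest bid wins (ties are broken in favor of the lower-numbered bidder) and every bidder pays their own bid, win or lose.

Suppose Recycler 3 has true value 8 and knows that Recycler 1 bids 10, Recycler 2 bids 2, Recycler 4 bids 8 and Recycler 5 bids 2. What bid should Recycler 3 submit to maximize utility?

2

Bid 2: loses but pays 2, utility -2.
Bid 8: loses but pays 8, utility -8.
Bid 10: loses but pays 10, utility -10.
The best choice is 2 with utility -2.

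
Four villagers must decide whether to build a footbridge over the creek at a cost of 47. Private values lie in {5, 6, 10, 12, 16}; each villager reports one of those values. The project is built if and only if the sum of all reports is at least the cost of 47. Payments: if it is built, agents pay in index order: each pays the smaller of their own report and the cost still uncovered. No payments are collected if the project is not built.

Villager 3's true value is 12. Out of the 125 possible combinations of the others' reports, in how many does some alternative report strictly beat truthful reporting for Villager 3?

Others report (5, 16, 16): truth gives 0; report 10 gives 2 > 0. Violating.
Others report (6, 16, 16): truth gives 0; report 10 gives 2 > 0. Violating.
Others report (10, 12, 16): truth gives 0; report 10 gives 2 > 0. Violating.
Others report (10, 16, 12): truth gives 0; report 10 gives 2 > 0. Violating.
Others report (5, 5, 5): truth gives 0; no alternative beats it.
Others report (5, 5, 6): truth gives 0; no alternative beats it.
(Checking all 125 profiles: 22 have a profitable deviation, 103 do not.)

22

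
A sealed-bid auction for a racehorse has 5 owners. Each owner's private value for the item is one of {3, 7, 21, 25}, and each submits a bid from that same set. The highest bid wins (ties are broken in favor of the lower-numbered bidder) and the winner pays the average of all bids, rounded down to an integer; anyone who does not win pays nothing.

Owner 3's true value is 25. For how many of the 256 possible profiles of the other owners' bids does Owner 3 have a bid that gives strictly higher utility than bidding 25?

Others bid (3, 3, 3, 3): truth gives 18; bid 7 gives 22 > 18. Violating.
Others bid (3, 3, 3, 7): truth gives 17; bid 7 gives 21 > 17. Violating.
Others bid (3, 3, 3, 21): truth gives 14; bid 21 gives 15 > 14. Violating.
Others bid (3, 3, 7, 3): truth gives 17; bid 7 gives 21 > 17. Violating.
Others bid (3, 3, 3, 25): truth gives 14; no alternative beats it.
Others bid (3, 3, 7, 21): truth gives 14; no alternative beats it.
(Checking all 256 profiles: 26 have a profitable deviation, 230 do not.)

26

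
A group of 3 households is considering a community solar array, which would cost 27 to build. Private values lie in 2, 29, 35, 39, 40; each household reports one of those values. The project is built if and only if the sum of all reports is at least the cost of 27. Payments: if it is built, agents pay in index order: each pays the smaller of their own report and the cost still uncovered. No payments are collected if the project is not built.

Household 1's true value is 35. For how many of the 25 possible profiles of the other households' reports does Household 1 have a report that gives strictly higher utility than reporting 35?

Others report (2, 29): truth gives 8; report 2 gives 33 > 8. Violating.
Others report (2, 35): truth gives 8; report 2 gives 33 > 8. Violating.
Others report (2, 39): truth gives 8; report 2 gives 33 > 8. Violating.
Others report (2, 40): truth gives 8; report 2 gives 33 > 8. Violating.
Others report (2, 2): truth gives 8; no alternative beats it.
(Checking all 25 profiles: 24 have a profitable deviation, 1 does not.)

24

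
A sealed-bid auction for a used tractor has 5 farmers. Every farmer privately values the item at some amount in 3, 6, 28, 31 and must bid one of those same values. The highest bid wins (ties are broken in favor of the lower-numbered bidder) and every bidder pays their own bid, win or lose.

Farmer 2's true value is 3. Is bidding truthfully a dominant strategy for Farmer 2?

Yes

Check each profile of the others' bids and compare truth against every alternative bid.
Others bid (3, 3, 3, 28): truth gives -3, best alternative gives -6.
Others bid (3, 3, 3, 31): truth gives -3, best alternative gives -6.
Others bid (3, 3, 6, 28): truth gives -3, best alternative gives -6.
Others bid (3, 3, 6, 31): truth gives -3, best alternative gives -6.
Others bid (3, 3, 28, 3): truth gives -3, best alternative gives -6.
Others bid (3, 3, 28, 6): truth gives -3, best alternative gives -6.
(Remaining 250 profiles checked similarly; truth is weakly best in each.)
In every case the truthful bid is at least as good as any alternative, so it is a dominant strategy.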